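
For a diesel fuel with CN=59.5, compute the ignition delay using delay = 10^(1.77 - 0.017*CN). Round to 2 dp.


delay = 10^(1.77 - 0.017*CN)
Exponent = 1.77 - 0.017*59.5 = 0.7585
delay = 10^0.7585 = 5.73 ms


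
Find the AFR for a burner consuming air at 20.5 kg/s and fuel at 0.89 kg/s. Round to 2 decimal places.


AFR = m_air / m_fuel
AFR = 20.5 / 0.89 = 23.03


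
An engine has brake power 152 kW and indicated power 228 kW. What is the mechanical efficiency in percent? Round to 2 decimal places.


eta_mech = (BP / IP) * 100
Ratio = 152 / 228 = 0.6667
eta_mech = 0.6667 * 100 = 66.67%


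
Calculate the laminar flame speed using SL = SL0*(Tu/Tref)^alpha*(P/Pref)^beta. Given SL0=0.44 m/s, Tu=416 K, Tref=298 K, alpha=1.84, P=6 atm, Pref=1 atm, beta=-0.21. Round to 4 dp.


SL = SL0 * (Tu/Tref)^alpha * (P/Pref)^beta
T ratio = 416/298 = 1.39597315
(T ratio)^alpha = 1.39597315^1.84 = 1.847455
(P/Pref)^beta = 6^(-0.21) = 0.686417
SL = 0.44 * 1.847455 * 0.686417 = 0.5580 m/s


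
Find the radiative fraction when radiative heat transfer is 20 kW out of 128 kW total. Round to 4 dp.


f_rad = Q_rad / Q_total
f_rad = 20 / 128 = 0.1563


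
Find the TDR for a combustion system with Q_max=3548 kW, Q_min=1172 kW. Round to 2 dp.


TDR = Q_max / Q_min
TDR = 3548 / 1172 = 3.03


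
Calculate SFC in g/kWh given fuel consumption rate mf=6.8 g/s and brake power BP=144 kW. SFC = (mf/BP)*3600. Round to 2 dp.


SFC = (mf / BP) * 3600
Rate = 6.8 / 144 = 0.047222 g/(s*kW)
SFC = 0.047222 * 3600 = 170.00 g/kWh


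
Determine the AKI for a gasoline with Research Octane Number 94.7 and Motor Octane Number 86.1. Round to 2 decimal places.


AKI = (RON + MON) / 2
AKI = (94.7 + 86.1) / 2
AKI = 180.8 / 2 = 90.40


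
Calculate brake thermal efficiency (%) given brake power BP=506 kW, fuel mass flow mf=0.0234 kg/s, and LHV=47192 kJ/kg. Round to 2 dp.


eta_BTE = (BP / (mf * LHV)) * 100
Denominator = 0.0234 * 47192 = 1104.2928 kW
eta_BTE = (506 / 1104.2928) * 100 = 45.82%


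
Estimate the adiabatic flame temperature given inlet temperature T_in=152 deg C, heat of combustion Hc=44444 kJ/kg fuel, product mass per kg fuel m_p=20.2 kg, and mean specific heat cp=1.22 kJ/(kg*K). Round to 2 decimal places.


T_ad = T_in + Hc / (m_p * cp)
Denominator = 20.2 * 1.22 = 24.6440
Temperature rise = 44444 / 24.6440 = 1803.44 K
T_ad = 152 + 1803.44 = 1955.44 deg C


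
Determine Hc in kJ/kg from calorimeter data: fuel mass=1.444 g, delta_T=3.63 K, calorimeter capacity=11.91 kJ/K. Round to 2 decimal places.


Hc = C_cal * delta_T / m_fuel
Q_released = 11.91 * 3.63 = 43.2333 kJ
m_fuel = 1.444 g = 1.444/1000 kg = 0.001444 kg
Hc = 43.2333 / 0.001444 = 29939.96 kJ/kg


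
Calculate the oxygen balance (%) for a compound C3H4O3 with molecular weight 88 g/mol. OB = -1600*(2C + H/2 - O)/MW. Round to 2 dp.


OB = -1600 * (2C + H/2 - O) / MW
Inner = 2*3 + 4/2 - 3 = 5.00
OB = -1600 * 5.00 / 88 = -90.91%


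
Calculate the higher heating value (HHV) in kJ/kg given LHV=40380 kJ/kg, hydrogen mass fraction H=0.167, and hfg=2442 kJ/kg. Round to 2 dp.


HHV = LHV + hfg * 9 * H
Water addition = 2442 * 9 * 0.167 = 3670.326 kJ/kg
HHV = 40380 + 3670.326 = 44050.33 kJ/kg


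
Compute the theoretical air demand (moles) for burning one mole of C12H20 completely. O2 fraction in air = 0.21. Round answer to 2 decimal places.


Balanced combustion: C12H20 + 17 O2 -> 12 CO2 + 10 H2O
O2 needed = C + H/4 = 12 + 20/4 = 17.00 moles
Air moles = O2 / 0.21 = 17.00 / 0.21 = 80.95 moles air


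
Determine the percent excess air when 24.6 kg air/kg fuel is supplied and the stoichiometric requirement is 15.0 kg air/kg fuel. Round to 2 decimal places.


Excess air = actual - stoichiometric = 24.6 - 15.0 = 9.60 kg/kg fuel
Excess air % = (excess / stoich) * 100 = (9.60 / 15.0) * 100 = 64.00%


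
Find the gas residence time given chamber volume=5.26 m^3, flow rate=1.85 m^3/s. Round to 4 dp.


tau = V / Q_flow
tau = 5.26 / 1.85 = 2.8432 s


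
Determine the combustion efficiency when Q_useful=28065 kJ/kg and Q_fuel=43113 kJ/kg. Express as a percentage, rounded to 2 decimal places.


Efficiency = (Q_useful / Q_fuel) * 100
Efficiency = (28065 / 43113) * 100
Efficiency = 0.6510 * 100 = 65.10%


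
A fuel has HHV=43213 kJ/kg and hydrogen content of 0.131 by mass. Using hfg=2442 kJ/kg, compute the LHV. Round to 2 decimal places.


LHV = HHV - hfg * 9 * H
Water correction = 2442 * 9 * 0.131 = 2879.118 kJ/kg
LHV = 43213 - 2879.118 = 40333.88 kJ/kg


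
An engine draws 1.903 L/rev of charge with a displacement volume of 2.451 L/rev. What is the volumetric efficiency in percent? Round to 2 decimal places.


eta_v = (V_actual / V_disp) * 100
Ratio = 1.903 / 2.451 = 0.7764
eta_v = 0.7764 * 100 = 77.64%


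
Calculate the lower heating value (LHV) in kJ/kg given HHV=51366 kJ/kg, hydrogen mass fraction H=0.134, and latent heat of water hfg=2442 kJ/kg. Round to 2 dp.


LHV = HHV - hfg * 9 * H
Water correction = 2442 * 9 * 0.134 = 2945.052 kJ/kg
LHV = 51366 - 2945.052 = 48420.95 kJ/kg


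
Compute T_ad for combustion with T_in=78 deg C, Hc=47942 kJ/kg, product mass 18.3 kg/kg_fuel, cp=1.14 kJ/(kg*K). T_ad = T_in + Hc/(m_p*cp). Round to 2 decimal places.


T_ad = T_in + Hc / (m_p * cp)
Denominator = 18.3 * 1.14 = 20.8620
Temperature rise = 47942 / 20.8620 = 2298.05 K
T_ad = 78 + 2298.05 = 2376.05 deg C


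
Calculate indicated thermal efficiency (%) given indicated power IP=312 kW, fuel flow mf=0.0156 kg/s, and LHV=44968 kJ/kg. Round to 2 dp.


eta_ith = (IP / (mf * LHV)) * 100
Denominator = 0.0156 * 44968 = 701.5008 kW
eta_ith = (312 / 701.5008) * 100 = 44.48%


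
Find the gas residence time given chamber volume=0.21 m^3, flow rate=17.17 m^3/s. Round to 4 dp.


tau = V / Q_flow
tau = 0.21 / 17.17 = 0.0122 s


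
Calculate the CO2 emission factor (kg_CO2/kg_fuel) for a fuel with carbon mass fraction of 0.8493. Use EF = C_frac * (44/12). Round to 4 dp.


EF = C_frac * (M_CO2 / M_C)
EF = 0.8493 * (44/12)
EF = 0.8493 * 3.666667 = 3.1141 kg_CO2/kg_fuel


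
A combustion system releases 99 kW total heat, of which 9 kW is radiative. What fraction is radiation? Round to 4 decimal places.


f_rad = Q_rad / Q_total
f_rad = 9 / 99 = 0.0909


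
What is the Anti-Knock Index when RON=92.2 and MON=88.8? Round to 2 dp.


AKI = (RON + MON) / 2
AKI = (92.2 + 88.8) / 2
AKI = 181.0 / 2 = 90.50


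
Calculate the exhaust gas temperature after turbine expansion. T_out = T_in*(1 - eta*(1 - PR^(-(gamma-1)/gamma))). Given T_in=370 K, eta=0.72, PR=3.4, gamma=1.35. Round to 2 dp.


T_out = T_in * (1 - eta * (1 - PR^(-(gamma-1)/gamma)))
Exponent = -(1.35-1)/1.35 = -0.25925926
PR^exp = 3.4^(-0.25925926) = 0.72813041
Factor = 1 - 0.72*(1 - 0.72813041) = 0.80425390
T_out = 370 * 0.80425390 = 297.57 K


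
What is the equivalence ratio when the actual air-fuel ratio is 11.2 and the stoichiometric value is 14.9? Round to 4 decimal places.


phi = AFR_stoich / AFR_actual
phi = 14.9 / 11.2 = 1.3304


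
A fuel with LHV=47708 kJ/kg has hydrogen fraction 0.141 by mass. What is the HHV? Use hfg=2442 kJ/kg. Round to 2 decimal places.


HHV = LHV + hfg * 9 * H
Water addition = 2442 * 9 * 0.141 = 3098.898 kJ/kg
HHV = 47708 + 3098.898 = 50806.90 kJ/kg


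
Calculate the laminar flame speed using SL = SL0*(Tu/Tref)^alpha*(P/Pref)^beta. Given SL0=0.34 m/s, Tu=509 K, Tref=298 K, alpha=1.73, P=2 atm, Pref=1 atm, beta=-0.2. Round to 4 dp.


SL = SL0 * (Tu/Tref)^alpha * (P/Pref)^beta
T ratio = 509/298 = 1.70805369
(T ratio)^alpha = 1.70805369^1.73 = 2.524804
(P/Pref)^beta = 2^(-0.2) = 0.870551
SL = 0.34 * 2.524804 * 0.870551 = 0.7473 m/s


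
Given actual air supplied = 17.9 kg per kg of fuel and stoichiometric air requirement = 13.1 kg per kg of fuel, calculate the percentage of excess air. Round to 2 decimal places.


Excess air = actual - stoichiometric = 17.9 - 13.1 = 4.80 kg/kg fuel
Excess air % = (excess / stoich) * 100 = (4.80 / 13.1) * 100 = 36.64%


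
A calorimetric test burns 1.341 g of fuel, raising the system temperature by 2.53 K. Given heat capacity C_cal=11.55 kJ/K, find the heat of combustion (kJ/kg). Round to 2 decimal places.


Hc = C_cal * delta_T / m_fuel
Q_released = 11.55 * 2.53 = 29.2215 kJ
m_fuel = 1.341 g = 1.341/1000 kg = 0.001341 kg
Hc = 29.2215 / 0.001341 = 21790.83 kJ/kg


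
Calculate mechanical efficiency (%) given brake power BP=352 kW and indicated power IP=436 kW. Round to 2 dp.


eta_mech = (BP / IP) * 100
Ratio = 352 / 436 = 0.8073
eta_mech = 0.8073 * 100 = 80.73%


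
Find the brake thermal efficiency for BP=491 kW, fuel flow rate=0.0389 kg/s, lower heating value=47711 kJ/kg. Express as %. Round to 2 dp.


eta_BTE = (BP / (mf * LHV)) * 100
Denominator = 0.0389 * 47711 = 1855.9579 kW
eta_BTE = (491 / 1855.9579) * 100 = 26.46%


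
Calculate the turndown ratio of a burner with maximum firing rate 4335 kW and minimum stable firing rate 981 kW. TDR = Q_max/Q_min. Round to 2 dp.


TDR = Q_max / Q_min
TDR = 4335 / 981 = 4.42


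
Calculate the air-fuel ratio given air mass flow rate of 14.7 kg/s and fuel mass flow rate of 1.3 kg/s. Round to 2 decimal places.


AFR = m_air / m_fuel
AFR = 14.7 / 1.3 = 11.31


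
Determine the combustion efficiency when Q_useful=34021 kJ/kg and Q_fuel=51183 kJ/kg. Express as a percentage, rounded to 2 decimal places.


Efficiency = (Q_useful / Q_fuel) * 100
Efficiency = (34021 / 51183) * 100
Efficiency = 0.6647 * 100 = 66.47%


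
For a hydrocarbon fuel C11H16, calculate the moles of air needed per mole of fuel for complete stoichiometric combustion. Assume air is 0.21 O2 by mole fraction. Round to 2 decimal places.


Balanced combustion: C11H16 + 15 O2 -> 11 CO2 + 8 H2O
O2 needed = C + H/4 = 11 + 16/4 = 15.00 moles
Air moles = O2 / 0.21 = 15.00 / 0.21 = 71.43 moles air


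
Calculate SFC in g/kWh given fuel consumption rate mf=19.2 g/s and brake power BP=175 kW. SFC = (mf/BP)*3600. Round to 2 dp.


SFC = (mf / BP) * 3600
Rate = 19.2 / 175 = 0.109714 g/(s*kW)
SFC = 0.109714 * 3600 = 394.97 g/kWh


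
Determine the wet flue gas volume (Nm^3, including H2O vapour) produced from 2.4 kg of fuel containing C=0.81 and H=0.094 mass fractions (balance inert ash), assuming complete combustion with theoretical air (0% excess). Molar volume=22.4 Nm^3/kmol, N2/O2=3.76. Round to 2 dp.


Per kg fuel: CO2 = (C/12 kmol)*22.4 = (0.81/12)*22.4 = 1.51200 Nm^3
Per kg fuel: H2O = (H/2 kmol)*22.4 = (0.094/2)*22.4 = 1.05280 Nm^3
O2 needed per kg fuel = C/12 + H/4 = 0.81/12 + 0.094/4 = 0.09100000 kmol
Per kg fuel: N2 = O2*3.76*22.4 = 0.09100000*3.76*22.4 = 7.66438 Nm^3
Total per kg = 1.51200 + 1.05280 + 7.66438 = 10.22918 Nm^3
Total = 10.22918 * 2.4 = 24.55 Nm^3


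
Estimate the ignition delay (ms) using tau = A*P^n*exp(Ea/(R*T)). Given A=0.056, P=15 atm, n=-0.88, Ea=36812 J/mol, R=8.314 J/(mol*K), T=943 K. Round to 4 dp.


tau = A * P^n * exp(Ea/(R*T))
P^n = 15^(-0.88) = 0.09226557
Ea/(R*T) = 36812/(8.314*943) = 4.695347
exp(Ea/(R*T)) = 109.436785
tau = 0.056 * 0.09226557 * 109.436785 = 0.5654 ms


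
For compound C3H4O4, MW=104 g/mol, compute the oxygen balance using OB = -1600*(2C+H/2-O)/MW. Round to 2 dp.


OB = -1600 * (2C + H/2 - O) / MW
Inner = 2*3 + 4/2 - 4 = 4.00
OB = -1600 * 4.00 / 104 = -61.54%


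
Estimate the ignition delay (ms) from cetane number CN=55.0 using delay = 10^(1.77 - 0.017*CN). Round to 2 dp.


delay = 10^(1.77 - 0.017*CN)
Exponent = 1.77 - 0.017*55.0 = 0.8350
delay = 10^0.8350 = 6.84 ms


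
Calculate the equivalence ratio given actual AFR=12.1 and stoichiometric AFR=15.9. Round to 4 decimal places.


phi = AFR_stoich / AFR_actual
phi = 15.9 / 12.1 = 1.3140


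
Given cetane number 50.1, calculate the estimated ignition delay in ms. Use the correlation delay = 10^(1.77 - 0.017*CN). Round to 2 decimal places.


delay = 10^(1.77 - 0.017*CN)
Exponent = 1.77 - 0.017*50.1 = 0.9183
delay = 10^0.9183 = 8.29 ms


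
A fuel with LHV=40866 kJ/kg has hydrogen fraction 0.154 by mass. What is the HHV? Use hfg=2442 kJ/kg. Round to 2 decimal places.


HHV = LHV + hfg * 9 * H
Water addition = 2442 * 9 * 0.154 = 3384.612 kJ/kg
HHV = 40866 + 3384.612 = 44250.61 kJ/kg


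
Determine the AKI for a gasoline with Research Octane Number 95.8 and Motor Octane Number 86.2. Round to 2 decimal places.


AKI = (RON + MON) / 2
AKI = (95.8 + 86.2) / 2
AKI = 182.0 / 2 = 91.00


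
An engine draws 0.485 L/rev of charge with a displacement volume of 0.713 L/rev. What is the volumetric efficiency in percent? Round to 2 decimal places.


eta_v = (V_actual / V_disp) * 100
Ratio = 0.485 / 0.713 = 0.6802
eta_v = 0.6802 * 100 = 68.02%


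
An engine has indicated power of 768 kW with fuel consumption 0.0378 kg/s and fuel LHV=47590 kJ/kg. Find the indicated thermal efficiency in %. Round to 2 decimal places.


eta_ith = (IP / (mf * LHV)) * 100
Denominator = 0.0378 * 47590 = 1798.9020 kW
eta_ith = (768 / 1798.9020) * 100 = 42.69%


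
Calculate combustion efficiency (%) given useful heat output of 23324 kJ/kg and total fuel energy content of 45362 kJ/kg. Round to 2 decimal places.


Efficiency = (Q_useful / Q_fuel) * 100
Efficiency = (23324 / 45362) * 100
Efficiency = 0.5142 * 100 = 51.42%


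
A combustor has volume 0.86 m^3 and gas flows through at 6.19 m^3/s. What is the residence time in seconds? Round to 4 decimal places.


tau = V / Q_flow
tau = 0.86 / 6.19 = 0.1389 s


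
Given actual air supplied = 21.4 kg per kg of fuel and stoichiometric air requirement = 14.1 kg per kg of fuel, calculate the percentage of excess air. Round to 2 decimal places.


Excess air = actual - stoichiometric = 21.4 - 14.1 = 7.30 kg/kg fuel
Excess air % = (excess / stoich) * 100 = (7.30 / 14.1) * 100 = 51.77%


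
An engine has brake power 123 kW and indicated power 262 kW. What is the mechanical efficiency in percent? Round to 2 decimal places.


eta_mech = (BP / IP) * 100
Ratio = 123 / 262 = 0.4695
eta_mech = 0.4695 * 100 = 46.95%


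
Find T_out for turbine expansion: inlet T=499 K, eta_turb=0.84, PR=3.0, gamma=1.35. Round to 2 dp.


T_out = T_in * (1 - eta * (1 - PR^(-(gamma-1)/gamma)))
Exponent = -(1.35-1)/1.35 = -0.25925926
PR^exp = 3.0^(-0.25925926) = 0.75214556
Factor = 1 - 0.84*(1 - 0.75214556) = 0.79180227
T_out = 499 * 0.79180227 = 395.11 K


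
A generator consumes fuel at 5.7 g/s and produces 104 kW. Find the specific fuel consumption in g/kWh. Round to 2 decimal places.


SFC = (mf / BP) * 3600
Rate = 5.7 / 104 = 0.054808 g/(s*kW)
SFC = 0.054808 * 3600 = 197.31 g/kWh


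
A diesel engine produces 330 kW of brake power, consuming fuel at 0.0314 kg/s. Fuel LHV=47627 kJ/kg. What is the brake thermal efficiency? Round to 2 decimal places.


eta_BTE = (BP / (mf * LHV)) * 100
Denominator = 0.0314 * 47627 = 1495.4878 kW
eta_BTE = (330 / 1495.4878) * 100 = 22.07%


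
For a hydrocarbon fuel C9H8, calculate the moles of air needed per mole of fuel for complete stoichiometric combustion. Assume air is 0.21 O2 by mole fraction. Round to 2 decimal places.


Balanced combustion: C9H8 + 11 O2 -> 9 CO2 + 4 H2O
O2 needed = C + H/4 = 9 + 8/4 = 11.00 moles
Air moles = O2 / 0.21 = 11.00 / 0.21 = 52.38 moles air


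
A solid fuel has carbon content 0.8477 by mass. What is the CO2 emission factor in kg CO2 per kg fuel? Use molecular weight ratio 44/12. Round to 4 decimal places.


EF = C_frac * (M_CO2 / M_C)
EF = 0.8477 * (44/12)
EF = 0.8477 * 3.666667 = 3.1082 kg_CO2/kg_fuel


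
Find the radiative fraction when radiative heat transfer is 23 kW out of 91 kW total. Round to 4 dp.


f_rad = Q_rad / Q_total
f_rad = 23 / 91 = 0.2527


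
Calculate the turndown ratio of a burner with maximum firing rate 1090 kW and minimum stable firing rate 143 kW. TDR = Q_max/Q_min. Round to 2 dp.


TDR = Q_max / Q_min
TDR = 1090 / 143 = 7.62


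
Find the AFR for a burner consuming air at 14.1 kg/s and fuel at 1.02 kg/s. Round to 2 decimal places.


AFR = m_air / m_fuel
AFR = 14.1 / 1.02 = 13.82


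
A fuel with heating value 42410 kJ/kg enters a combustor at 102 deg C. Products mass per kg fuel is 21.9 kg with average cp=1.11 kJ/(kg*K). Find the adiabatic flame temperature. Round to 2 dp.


T_ad = T_in + Hc / (m_p * cp)
Denominator = 21.9 * 1.11 = 24.3090
Temperature rise = 42410 / 24.3090 = 1744.62 K
T_ad = 102 + 1744.62 = 1846.62 deg C


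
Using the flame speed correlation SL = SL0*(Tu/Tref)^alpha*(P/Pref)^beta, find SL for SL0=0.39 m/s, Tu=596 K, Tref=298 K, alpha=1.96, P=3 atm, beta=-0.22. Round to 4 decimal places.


SL = SL0 * (Tu/Tref)^alpha * (P/Pref)^beta
T ratio = 596/298 = 2.00000000
(T ratio)^alpha = 2.00000000^1.96 = 3.890620
(P/Pref)^beta = 3^(-0.22) = 0.785296
SL = 0.39 * 3.890620 * 0.785296 = 1.1916 m/s


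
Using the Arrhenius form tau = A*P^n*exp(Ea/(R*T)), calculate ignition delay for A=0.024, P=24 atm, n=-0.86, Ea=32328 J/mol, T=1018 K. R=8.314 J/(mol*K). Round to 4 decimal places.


tau = A * P^n * exp(Ea/(R*T))
P^n = 24^(-0.86) = 0.06501571
Ea/(R*T) = 32328/(8.314*1018) = 3.819628
exp(Ea/(R*T)) = 45.587235
tau = 0.024 * 0.06501571 * 45.587235 = 0.0711 ms


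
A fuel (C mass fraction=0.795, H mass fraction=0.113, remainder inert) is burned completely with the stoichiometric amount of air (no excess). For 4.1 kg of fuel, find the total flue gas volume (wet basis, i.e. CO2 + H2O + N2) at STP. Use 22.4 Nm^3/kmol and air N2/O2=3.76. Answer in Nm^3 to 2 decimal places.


Per kg fuel: CO2 = (C/12 kmol)*22.4 = (0.795/12)*22.4 = 1.48400 Nm^3
Per kg fuel: H2O = (H/2 kmol)*22.4 = (0.113/2)*22.4 = 1.26560 Nm^3
O2 needed per kg fuel = C/12 + H/4 = 0.795/12 + 0.113/4 = 0.09450000 kmol
Per kg fuel: N2 = O2*3.76*22.4 = 0.09450000*3.76*22.4 = 7.95917 Nm^3
Total per kg = 1.48400 + 1.26560 + 7.95917 = 10.70877 Nm^3
Total = 10.70877 * 4.1 = 43.91 Nm^3


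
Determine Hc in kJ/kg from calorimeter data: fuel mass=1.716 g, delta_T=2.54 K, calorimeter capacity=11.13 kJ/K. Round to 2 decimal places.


Hc = C_cal * delta_T / m_fuel
Q_released = 11.13 * 2.54 = 28.2702 kJ
m_fuel = 1.716 g = 1.716/1000 kg = 0.001716 kg
Hc = 28.2702 / 0.001716 = 16474.48 kJ/kg


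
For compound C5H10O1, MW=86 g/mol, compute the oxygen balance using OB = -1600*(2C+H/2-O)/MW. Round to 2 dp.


OB = -1600 * (2C + H/2 - O) / MW
Inner = 2*5 + 10/2 - 1 = 14.00
OB = -1600 * 14.00 / 86 = -260.47%


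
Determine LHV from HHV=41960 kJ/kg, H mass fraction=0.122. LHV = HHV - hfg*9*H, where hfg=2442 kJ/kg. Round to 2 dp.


LHV = HHV - hfg * 9 * H
Water correction = 2442 * 9 * 0.122 = 2681.316 kJ/kg
LHV = 41960 - 2681.316 = 39278.68 kJ/kg


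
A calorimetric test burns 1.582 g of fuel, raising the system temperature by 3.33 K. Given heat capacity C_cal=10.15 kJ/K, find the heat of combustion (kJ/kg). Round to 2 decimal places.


Hc = C_cal * delta_T / m_fuel
Q_released = 10.15 * 3.33 = 33.7995 kJ
m_fuel = 1.582 g = 1.582/1000 kg = 0.001582 kg
Hc = 33.7995 / 0.001582 = 21365.04 kJ/kg


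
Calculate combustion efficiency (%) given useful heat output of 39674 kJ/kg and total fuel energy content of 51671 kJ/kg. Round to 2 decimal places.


Efficiency = (Q_useful / Q_fuel) * 100
Efficiency = (39674 / 51671) * 100
Efficiency = 0.7678 * 100 = 76.78%


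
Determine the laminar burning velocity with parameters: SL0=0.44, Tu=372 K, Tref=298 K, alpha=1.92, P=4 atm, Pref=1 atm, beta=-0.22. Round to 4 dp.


SL = SL0 * (Tu/Tref)^alpha * (P/Pref)^beta
T ratio = 372/298 = 1.24832215
(T ratio)^alpha = 1.24832215^1.92 = 1.530901
(P/Pref)^beta = 4^(-0.22) = 0.737135
SL = 0.44 * 1.530901 * 0.737135 = 0.4965 m/s


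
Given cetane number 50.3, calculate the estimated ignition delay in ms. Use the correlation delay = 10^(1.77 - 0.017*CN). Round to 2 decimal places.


delay = 10^(1.77 - 0.017*CN)
Exponent = 1.77 - 0.017*50.3 = 0.9149
delay = 10^0.9149 = 8.22 ms


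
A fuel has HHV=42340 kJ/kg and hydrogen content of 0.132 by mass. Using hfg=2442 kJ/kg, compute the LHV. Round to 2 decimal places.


LHV = HHV - hfg * 9 * H
Water correction = 2442 * 9 * 0.132 = 2901.096 kJ/kg
LHV = 42340 - 2901.096 = 39438.90 kJ/kg


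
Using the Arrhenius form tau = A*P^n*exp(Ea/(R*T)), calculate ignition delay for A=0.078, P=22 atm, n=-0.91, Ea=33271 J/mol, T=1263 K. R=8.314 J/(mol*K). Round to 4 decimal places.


tau = A * P^n * exp(Ea/(R*T))
P^n = 22^(-0.91) = 0.06003373
Ea/(R*T) = 33271/(8.314*1263) = 3.168491
exp(Ea/(R*T)) = 23.771587
tau = 0.078 * 0.06003373 * 23.771587 = 0.1113 ms


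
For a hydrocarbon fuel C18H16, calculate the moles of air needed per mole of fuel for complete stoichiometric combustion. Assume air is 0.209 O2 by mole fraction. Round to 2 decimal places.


Balanced combustion: C18H16 + 22 O2 -> 18 CO2 + 8 H2O
O2 needed = C + H/4 = 18 + 16/4 = 22.00 moles
Air moles = O2 / 0.209 = 22.00 / 0.209 = 105.26 moles air


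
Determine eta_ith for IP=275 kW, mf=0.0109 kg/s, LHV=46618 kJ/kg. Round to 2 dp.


eta_ith = (IP / (mf * LHV)) * 100
Denominator = 0.0109 * 46618 = 508.1362 kW
eta_ith = (275 / 508.1362) * 100 = 54.12%


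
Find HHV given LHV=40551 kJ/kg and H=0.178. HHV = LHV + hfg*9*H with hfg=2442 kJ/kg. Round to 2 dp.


HHV = LHV + hfg * 9 * H
Water addition = 2442 * 9 * 0.178 = 3912.084 kJ/kg
HHV = 40551 + 3912.084 = 44463.08 kJ/kg


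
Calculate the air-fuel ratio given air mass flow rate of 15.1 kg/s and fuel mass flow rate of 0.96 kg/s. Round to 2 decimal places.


AFR = m_air / m_fuel
AFR = 15.1 / 0.96 = 15.73


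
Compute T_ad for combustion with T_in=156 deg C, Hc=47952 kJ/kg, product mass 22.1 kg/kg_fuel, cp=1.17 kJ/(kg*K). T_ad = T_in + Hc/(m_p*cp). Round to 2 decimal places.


T_ad = T_in + Hc / (m_p * cp)
Denominator = 22.1 * 1.17 = 25.8570
Temperature rise = 47952 / 25.8570 = 1854.51 K
T_ad = 156 + 1854.51 = 2010.51 deg C


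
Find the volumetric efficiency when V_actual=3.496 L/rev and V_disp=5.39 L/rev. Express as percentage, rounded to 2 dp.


eta_v = (V_actual / V_disp) * 100
Ratio = 3.496 / 5.39 = 0.6486
eta_v = 0.6486 * 100 = 64.86%


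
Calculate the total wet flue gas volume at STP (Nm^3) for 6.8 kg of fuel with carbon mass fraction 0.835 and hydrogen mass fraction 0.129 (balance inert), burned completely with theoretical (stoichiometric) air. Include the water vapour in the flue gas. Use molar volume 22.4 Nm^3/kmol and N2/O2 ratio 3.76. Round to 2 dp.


Per kg fuel: CO2 = (C/12 kmol)*22.4 = (0.835/12)*22.4 = 1.55867 Nm^3
Per kg fuel: H2O = (H/2 kmol)*22.4 = (0.129/2)*22.4 = 1.44480 Nm^3
O2 needed per kg fuel = C/12 + H/4 = 0.835/12 + 0.129/4 = 0.10183333 kmol
Per kg fuel: N2 = O2*3.76*22.4 = 0.10183333*3.76*22.4 = 8.57681 Nm^3
Total per kg = 1.55867 + 1.44480 + 8.57681 = 11.58028 Nm^3
Total = 11.58028 * 6.8 = 78.75 Nm^3


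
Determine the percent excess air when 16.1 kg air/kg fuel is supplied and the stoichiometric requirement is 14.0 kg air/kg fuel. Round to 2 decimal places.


Excess air = actual - stoichiometric = 16.1 - 14.0 = 2.10 kg/kg fuel
Excess air % = (excess / stoich) * 100 = (2.10 / 14.0) * 100 = 15.00%


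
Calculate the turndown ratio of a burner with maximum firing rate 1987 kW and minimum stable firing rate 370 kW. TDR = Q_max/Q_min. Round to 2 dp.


TDR = Q_max / Q_min
TDR = 1987 / 370 = 5.37


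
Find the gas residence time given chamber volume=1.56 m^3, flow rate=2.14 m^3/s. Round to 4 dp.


tau = V / Q_flow
tau = 1.56 / 2.14 = 0.7290 s


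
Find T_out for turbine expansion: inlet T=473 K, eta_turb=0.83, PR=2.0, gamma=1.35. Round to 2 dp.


T_out = T_in * (1 - eta * (1 - PR^(-(gamma-1)/gamma)))
Exponent = -(1.35-1)/1.35 = -0.25925926
PR^exp = 2.0^(-0.25925926) = 0.83551680
Factor = 1 - 0.83*(1 - 0.83551680) = 0.86347894
T_out = 473 * 0.86347894 = 408.43 K


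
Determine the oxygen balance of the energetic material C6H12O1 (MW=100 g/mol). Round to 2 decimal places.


OB = -1600 * (2C + H/2 - O) / MW
Inner = 2*6 + 12/2 - 1 = 17.00
OB = -1600 * 17.00 / 100 = -272.00%


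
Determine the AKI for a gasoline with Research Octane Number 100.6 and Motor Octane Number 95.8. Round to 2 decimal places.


AKI = (RON + MON) / 2
AKI = (100.6 + 95.8) / 2
AKI = 196.4 / 2 = 98.20


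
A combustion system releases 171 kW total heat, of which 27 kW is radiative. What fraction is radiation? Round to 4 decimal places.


f_rad = Q_rad / Q_total
f_rad = 27 / 171 = 0.1579


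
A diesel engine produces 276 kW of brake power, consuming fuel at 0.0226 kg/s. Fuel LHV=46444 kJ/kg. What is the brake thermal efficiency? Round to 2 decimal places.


eta_BTE = (BP / (mf * LHV)) * 100
Denominator = 0.0226 * 46444 = 1049.6344 kW
eta_BTE = (276 / 1049.6344) * 100 = 26.29%


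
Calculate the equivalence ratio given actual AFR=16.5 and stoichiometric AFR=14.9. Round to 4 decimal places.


phi = AFR_stoich / AFR_actual
phi = 14.9 / 16.5 = 0.9030


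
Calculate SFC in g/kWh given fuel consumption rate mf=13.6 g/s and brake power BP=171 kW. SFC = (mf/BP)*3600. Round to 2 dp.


SFC = (mf / BP) * 3600
Rate = 13.6 / 171 = 0.079532 g/(s*kW)
SFC = 0.079532 * 3600 = 286.32 g/kWh


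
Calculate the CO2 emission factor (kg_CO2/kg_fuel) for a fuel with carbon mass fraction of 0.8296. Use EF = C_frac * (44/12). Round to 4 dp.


EF = C_frac * (M_CO2 / M_C)
EF = 0.8296 * (44/12)
EF = 0.8296 * 3.666667 = 3.0419 kg_CO2/kg_fuel


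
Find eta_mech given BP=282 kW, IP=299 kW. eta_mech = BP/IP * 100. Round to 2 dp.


eta_mech = (BP / IP) * 100
Ratio = 282 / 299 = 0.9431
eta_mech = 0.9431 * 100 = 94.31%


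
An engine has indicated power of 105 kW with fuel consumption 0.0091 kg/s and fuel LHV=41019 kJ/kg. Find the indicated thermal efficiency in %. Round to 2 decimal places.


eta_ith = (IP / (mf * LHV)) * 100
Denominator = 0.0091 * 41019 = 373.2729 kW
eta_ith = (105 / 373.2729) * 100 = 28.13%


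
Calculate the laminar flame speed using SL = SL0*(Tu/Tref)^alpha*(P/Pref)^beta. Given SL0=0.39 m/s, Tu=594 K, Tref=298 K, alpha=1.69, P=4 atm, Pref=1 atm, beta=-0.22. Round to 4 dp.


SL = SL0 * (Tu/Tref)^alpha * (P/Pref)^beta
T ratio = 594/298 = 1.99328859
(T ratio)^alpha = 1.99328859^1.69 = 3.208290
(P/Pref)^beta = 4^(-0.22) = 0.737135
SL = 0.39 * 3.208290 * 0.737135 = 0.9223 m/s


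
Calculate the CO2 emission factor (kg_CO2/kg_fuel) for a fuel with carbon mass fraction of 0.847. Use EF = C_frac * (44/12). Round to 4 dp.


EF = C_frac * (M_CO2 / M_C)
EF = 0.847 * (44/12)
EF = 0.847 * 3.666667 = 3.1057 kg_CO2/kg_fuel


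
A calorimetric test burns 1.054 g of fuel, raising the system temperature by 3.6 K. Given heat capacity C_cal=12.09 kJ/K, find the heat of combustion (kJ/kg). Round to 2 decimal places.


Hc = C_cal * delta_T / m_fuel
Q_released = 12.09 * 3.6 = 43.5240 kJ
m_fuel = 1.054 g = 1.054/1000 kg = 0.001054 kg
Hc = 43.5240 / 0.001054 = 41294.12 kJ/kg


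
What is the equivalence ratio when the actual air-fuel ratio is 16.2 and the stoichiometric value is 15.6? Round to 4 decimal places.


phi = AFR_stoich / AFR_actual
phi = 15.6 / 16.2 = 0.9630


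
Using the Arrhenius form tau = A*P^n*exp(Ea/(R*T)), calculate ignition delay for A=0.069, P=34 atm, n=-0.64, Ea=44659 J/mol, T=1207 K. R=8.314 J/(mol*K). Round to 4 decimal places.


tau = A * P^n * exp(Ea/(R*T))
P^n = 34^(-0.64) = 0.10467754
Ea/(R*T) = 44659/(8.314*1207) = 4.450325
exp(Ea/(R*T)) = 85.654756
tau = 0.069 * 0.10467754 * 85.654756 = 0.6187 ms


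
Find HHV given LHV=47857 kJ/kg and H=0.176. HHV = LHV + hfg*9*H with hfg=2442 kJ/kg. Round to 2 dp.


HHV = LHV + hfg * 9 * H
Water addition = 2442 * 9 * 0.176 = 3868.128 kJ/kg
HHV = 47857 + 3868.128 = 51725.13 kJ/kg


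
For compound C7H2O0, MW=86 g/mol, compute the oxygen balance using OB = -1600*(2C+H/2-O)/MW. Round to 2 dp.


OB = -1600 * (2C + H/2 - O) / MW
Inner = 2*7 + 2/2 - 0 = 15.00
OB = -1600 * 15.00 / 86 = -279.07%


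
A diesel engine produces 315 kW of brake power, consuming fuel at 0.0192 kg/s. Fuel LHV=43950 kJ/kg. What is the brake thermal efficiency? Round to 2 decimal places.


eta_BTE = (BP / (mf * LHV)) * 100
Denominator = 0.0192 * 43950 = 843.8400 kW
eta_BTE = (315 / 843.8400) * 100 = 37.33%


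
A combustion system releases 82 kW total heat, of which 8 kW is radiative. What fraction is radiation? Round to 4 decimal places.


f_rad = Q_rad / Q_total
f_rad = 8 / 82 = 0.0976


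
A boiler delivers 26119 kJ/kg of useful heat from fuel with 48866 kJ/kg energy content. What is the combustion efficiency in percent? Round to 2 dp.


Efficiency = (Q_useful / Q_fuel) * 100
Efficiency = (26119 / 48866) * 100
Efficiency = 0.5345 * 100 = 53.45%


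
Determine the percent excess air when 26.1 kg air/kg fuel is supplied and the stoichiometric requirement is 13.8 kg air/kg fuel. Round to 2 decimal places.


Excess air = actual - stoichiometric = 26.1 - 13.8 = 12.30 kg/kg fuel
Excess air % = (excess / stoich) * 100 = (12.30 / 13.8) * 100 = 89.13%


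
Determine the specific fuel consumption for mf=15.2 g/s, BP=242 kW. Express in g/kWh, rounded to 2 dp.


SFC = (mf / BP) * 3600
Rate = 15.2 / 242 = 0.062810 g/(s*kW)
SFC = 0.062810 * 3600 = 226.12 g/kWh


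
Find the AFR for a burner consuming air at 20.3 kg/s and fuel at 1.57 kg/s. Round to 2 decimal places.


AFR = m_air / m_fuel
AFR = 20.3 / 1.57 = 12.93


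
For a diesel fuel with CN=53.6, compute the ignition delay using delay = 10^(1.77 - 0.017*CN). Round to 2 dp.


delay = 10^(1.77 - 0.017*CN)
Exponent = 1.77 - 0.017*53.6 = 0.8588
delay = 10^0.8588 = 7.22 ms


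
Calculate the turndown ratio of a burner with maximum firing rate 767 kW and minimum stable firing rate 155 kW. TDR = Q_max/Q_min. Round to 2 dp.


TDR = Q_max / Q_min
TDR = 767 / 155 = 4.95


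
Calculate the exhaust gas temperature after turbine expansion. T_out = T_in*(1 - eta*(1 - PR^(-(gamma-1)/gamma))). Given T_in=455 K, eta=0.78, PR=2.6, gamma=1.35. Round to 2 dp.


T_out = T_in * (1 - eta * (1 - PR^(-(gamma-1)/gamma)))
Exponent = -(1.35-1)/1.35 = -0.25925926
PR^exp = 2.6^(-0.25925926) = 0.78057442
Factor = 1 - 0.78*(1 - 0.78057442) = 0.82884805
T_out = 455 * 0.82884805 = 377.13 K


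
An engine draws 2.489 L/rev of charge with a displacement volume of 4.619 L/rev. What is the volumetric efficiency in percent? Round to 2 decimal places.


eta_v = (V_actual / V_disp) * 100
Ratio = 2.489 / 4.619 = 0.5389
eta_v = 0.5389 * 100 = 53.89%


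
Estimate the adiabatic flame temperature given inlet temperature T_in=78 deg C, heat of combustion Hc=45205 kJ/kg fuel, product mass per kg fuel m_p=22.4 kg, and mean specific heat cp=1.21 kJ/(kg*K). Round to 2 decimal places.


T_ad = T_in + Hc / (m_p * cp)
Denominator = 22.4 * 1.21 = 27.1040
Temperature rise = 45205 / 27.1040 = 1667.84 K
T_ad = 78 + 1667.84 = 1745.84 deg C


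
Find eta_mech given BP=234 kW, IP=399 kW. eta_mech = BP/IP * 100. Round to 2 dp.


eta_mech = (BP / IP) * 100
Ratio = 234 / 399 = 0.5865
eta_mech = 0.5865 * 100 = 58.65%


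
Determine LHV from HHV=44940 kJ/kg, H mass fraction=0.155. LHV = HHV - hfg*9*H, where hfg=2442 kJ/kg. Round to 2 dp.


LHV = HHV - hfg * 9 * H
Water correction = 2442 * 9 * 0.155 = 3406.590 kJ/kg
LHV = 44940 - 3406.590 = 41533.41 kJ/kg


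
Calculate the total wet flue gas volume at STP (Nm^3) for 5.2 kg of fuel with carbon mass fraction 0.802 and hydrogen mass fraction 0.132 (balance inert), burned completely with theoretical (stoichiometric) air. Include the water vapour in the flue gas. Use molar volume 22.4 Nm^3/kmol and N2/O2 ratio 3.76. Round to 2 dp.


Per kg fuel: CO2 = (C/12 kmol)*22.4 = (0.802/12)*22.4 = 1.49707 Nm^3
Per kg fuel: H2O = (H/2 kmol)*22.4 = (0.132/2)*22.4 = 1.47840 Nm^3
O2 needed per kg fuel = C/12 + H/4 = 0.802/12 + 0.132/4 = 0.09983333 kmol
Per kg fuel: N2 = O2*3.76*22.4 = 0.09983333*3.76*22.4 = 8.40836 Nm^3
Total per kg = 1.49707 + 1.47840 + 8.40836 = 11.38383 Nm^3
Total = 11.38383 * 5.2 = 59.20 Nm^3


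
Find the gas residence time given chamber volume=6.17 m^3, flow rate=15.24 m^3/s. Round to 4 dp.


tau = V / Q_flow
tau = 6.17 / 15.24 = 0.4049 s


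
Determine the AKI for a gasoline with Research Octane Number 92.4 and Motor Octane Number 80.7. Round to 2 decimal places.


AKI = (RON + MON) / 2
AKI = (92.4 + 80.7) / 2
AKI = 173.1 / 2 = 86.55


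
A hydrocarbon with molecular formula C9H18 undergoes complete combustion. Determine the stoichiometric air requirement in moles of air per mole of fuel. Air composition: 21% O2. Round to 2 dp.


Balanced combustion: C9H18 + 13.5 O2 -> 9 CO2 + 9 H2O
O2 needed = C + H/4 = 9 + 18/4 = 13.50 moles
Air moles = O2 / 0.21 = 13.50 / 0.21 = 64.29 moles air


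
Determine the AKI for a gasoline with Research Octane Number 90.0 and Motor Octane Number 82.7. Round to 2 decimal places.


AKI = (RON + MON) / 2
AKI = (90.0 + 82.7) / 2
AKI = 172.7 / 2 = 86.35


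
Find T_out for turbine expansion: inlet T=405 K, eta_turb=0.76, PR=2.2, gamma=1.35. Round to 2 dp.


T_out = T_in * (1 - eta * (1 - PR^(-(gamma-1)/gamma)))
Exponent = -(1.35-1)/1.35 = -0.25925926
PR^exp = 2.2^(-0.25925926) = 0.81512413
Factor = 1 - 0.76*(1 - 0.81512413) = 0.85949434
T_out = 405 * 0.85949434 = 348.10 K


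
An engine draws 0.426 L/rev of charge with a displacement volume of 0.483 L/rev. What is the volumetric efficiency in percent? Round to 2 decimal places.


eta_v = (V_actual / V_disp) * 100
Ratio = 0.426 / 0.483 = 0.8820
eta_v = 0.8820 * 100 = 88.20%


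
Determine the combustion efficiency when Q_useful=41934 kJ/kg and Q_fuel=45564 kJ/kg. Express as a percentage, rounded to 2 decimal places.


Efficiency = (Q_useful / Q_fuel) * 100
Efficiency = (41934 / 45564) * 100
Efficiency = 0.9203 * 100 = 92.03%


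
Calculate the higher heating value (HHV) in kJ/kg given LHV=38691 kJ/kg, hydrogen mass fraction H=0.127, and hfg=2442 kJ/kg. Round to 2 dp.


HHV = LHV + hfg * 9 * H
Water addition = 2442 * 9 * 0.127 = 2791.206 kJ/kg
HHV = 38691 + 2791.206 = 41482.21 kJ/kg


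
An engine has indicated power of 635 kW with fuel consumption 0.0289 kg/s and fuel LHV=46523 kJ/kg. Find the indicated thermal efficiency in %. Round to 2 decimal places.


eta_ith = (IP / (mf * LHV)) * 100
Denominator = 0.0289 * 46523 = 1344.5147 kW
eta_ith = (635 / 1344.5147) * 100 = 47.23%


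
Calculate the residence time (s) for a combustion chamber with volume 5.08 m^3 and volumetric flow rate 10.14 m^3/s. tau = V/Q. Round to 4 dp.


tau = V / Q_flow
tau = 5.08 / 10.14 = 0.5010 s


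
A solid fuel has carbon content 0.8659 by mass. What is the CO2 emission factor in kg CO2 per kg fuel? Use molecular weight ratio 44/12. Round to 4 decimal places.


EF = C_frac * (M_CO2 / M_C)
EF = 0.8659 * (44/12)
EF = 0.8659 * 3.666667 = 3.1750 kg_CO2/kg_fuel


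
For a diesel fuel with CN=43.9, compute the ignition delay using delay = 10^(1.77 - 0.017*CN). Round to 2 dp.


delay = 10^(1.77 - 0.017*CN)
Exponent = 1.77 - 0.017*43.9 = 1.0237
delay = 10^1.0237 = 10.56 ms


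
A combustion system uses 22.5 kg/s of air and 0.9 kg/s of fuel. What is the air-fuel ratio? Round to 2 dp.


AFR = m_air / m_fuel
AFR = 22.5 / 0.9 = 25.00


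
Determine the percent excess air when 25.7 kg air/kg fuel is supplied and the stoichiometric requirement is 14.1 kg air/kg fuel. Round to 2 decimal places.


Excess air = actual - stoichiometric = 25.7 - 14.1 = 11.60 kg/kg fuel
Excess air % = (excess / stoich) * 100 = (11.60 / 14.1) * 100 = 82.27%


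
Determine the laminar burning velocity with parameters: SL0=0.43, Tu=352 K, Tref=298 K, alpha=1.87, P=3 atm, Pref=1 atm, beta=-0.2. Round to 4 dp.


SL = SL0 * (Tu/Tref)^alpha * (P/Pref)^beta
T ratio = 352/298 = 1.18120805
(T ratio)^alpha = 1.18120805^1.87 = 1.365370
(P/Pref)^beta = 3^(-0.2) = 0.802742
SL = 0.43 * 1.365370 * 0.802742 = 0.4713 m/s


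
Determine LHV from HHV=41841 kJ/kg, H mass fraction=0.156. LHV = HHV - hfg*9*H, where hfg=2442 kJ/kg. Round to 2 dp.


LHV = HHV - hfg * 9 * H
Water correction = 2442 * 9 * 0.156 = 3428.568 kJ/kg
LHV = 41841 - 3428.568 = 38412.43 kJ/kg


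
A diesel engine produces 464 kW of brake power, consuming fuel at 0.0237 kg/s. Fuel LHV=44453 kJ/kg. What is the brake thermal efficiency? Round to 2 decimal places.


eta_BTE = (BP / (mf * LHV)) * 100
Denominator = 0.0237 * 44453 = 1053.5361 kW
eta_BTE = (464 / 1053.5361) * 100 = 44.04%


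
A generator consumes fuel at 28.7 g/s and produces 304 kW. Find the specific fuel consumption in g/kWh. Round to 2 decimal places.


SFC = (mf / BP) * 3600
Rate = 28.7 / 304 = 0.094408 g/(s*kW)
SFC = 0.094408 * 3600 = 339.87 g/kWh


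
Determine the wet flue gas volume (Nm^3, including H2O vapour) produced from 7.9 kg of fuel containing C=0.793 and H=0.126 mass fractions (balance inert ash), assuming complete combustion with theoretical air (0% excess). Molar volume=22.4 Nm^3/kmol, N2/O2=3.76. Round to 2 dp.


Per kg fuel: CO2 = (C/12 kmol)*22.4 = (0.793/12)*22.4 = 1.48027 Nm^3
Per kg fuel: H2O = (H/2 kmol)*22.4 = (0.126/2)*22.4 = 1.41120 Nm^3
O2 needed per kg fuel = C/12 + H/4 = 0.793/12 + 0.126/4 = 0.09758333 kmol
Per kg fuel: N2 = O2*3.76*22.4 = 0.09758333*3.76*22.4 = 8.21886 Nm^3
Total per kg = 1.48027 + 1.41120 + 8.21886 = 11.11033 Nm^3
Total = 11.11033 * 7.9 = 87.77 Nm^3


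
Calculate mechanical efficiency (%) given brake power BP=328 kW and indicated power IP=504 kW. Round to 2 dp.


eta_mech = (BP / IP) * 100
Ratio = 328 / 504 = 0.6508
eta_mech = 0.6508 * 100 = 65.08%


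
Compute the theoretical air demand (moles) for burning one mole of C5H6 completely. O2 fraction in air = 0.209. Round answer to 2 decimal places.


Balanced combustion: C5H6 + 6.5 O2 -> 5 CO2 + 3 H2O
O2 needed = C + H/4 = 5 + 6/4 = 6.50 moles
Air moles = O2 / 0.209 = 6.50 / 0.209 = 31.10 moles air


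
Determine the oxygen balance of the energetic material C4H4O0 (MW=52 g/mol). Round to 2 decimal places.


OB = -1600 * (2C + H/2 - O) / MW
Inner = 2*4 + 4/2 - 0 = 10.00
OB = -1600 * 10.00 / 52 = -307.69%


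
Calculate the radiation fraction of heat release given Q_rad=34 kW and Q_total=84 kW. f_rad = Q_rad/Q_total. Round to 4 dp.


f_rad = Q_rad / Q_total
f_rad = 34 / 84 = 0.4048


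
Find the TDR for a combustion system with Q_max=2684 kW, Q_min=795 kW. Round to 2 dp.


TDR = Q_max / Q_min
TDR = 2684 / 795 = 3.38


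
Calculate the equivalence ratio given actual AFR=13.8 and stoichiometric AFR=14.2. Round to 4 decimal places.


phi = AFR_stoich / AFR_actual
phi = 14.2 / 13.8 = 1.0290


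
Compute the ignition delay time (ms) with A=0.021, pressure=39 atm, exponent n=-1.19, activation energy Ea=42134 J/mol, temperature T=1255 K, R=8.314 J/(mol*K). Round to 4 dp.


tau = A * P^n * exp(Ea/(R*T))
P^n = 39^(-1.19) = 0.01278301
Ea/(R*T) = 42134/(8.314*1255) = 4.038117
exp(Ea/(R*T)) = 56.719464
tau = 0.021 * 0.01278301 * 56.719464 = 0.0152 ms


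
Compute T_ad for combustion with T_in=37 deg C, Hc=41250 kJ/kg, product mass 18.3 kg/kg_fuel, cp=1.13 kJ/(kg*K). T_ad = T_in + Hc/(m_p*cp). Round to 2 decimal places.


T_ad = T_in + Hc / (m_p * cp)
Denominator = 18.3 * 1.13 = 20.6790
Temperature rise = 41250 / 20.6790 = 1994.78 K
T_ad = 37 + 1994.78 = 2031.78 deg C


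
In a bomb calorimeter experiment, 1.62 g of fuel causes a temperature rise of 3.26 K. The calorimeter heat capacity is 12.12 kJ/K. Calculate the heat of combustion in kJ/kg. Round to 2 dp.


Hc = C_cal * delta_T / m_fuel
Q_released = 12.12 * 3.26 = 39.5112 kJ
m_fuel = 1.62 g = 1.62/1000 kg = 0.001620 kg
Hc = 39.5112 / 0.001620 = 24389.63 kJ/kg


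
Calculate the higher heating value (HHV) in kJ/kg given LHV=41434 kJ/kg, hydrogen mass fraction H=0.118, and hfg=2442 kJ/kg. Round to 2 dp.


HHV = LHV + hfg * 9 * H
Water addition = 2442 * 9 * 0.118 = 2593.404 kJ/kg
HHV = 41434 + 2593.404 = 44027.40 kJ/kg


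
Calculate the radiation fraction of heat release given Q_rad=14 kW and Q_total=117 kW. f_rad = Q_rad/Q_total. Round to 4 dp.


f_rad = Q_rad / Q_total
f_rad = 14 / 117 = 0.1197
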